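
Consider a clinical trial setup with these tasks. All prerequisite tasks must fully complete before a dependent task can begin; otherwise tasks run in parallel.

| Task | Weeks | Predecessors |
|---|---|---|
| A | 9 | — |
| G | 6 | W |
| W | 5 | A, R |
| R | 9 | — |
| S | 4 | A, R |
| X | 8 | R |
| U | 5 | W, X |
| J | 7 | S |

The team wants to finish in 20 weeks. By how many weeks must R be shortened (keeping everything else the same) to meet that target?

Current finish: 22 weeks; target: 20.
R is on every critical path, so each week cut from R cuts the finish by one (this holds down to a finish of 20).
Need 22 − 20 = 2 weeks off R → R becomes 7 weeks, finish becomes 20.

2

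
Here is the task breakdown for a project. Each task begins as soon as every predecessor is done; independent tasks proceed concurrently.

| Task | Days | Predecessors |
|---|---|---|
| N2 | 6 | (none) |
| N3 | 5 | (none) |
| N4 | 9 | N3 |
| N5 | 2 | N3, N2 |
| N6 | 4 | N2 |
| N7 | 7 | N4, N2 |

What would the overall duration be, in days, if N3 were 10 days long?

26

Critical path before the change: N3→N4→N7 = 5+9+7 = 21 giving 21 days.
Since N3 is critical, the +5 change carries straight to that chain (now 26 days).
That remains the longest chain; total 26 days.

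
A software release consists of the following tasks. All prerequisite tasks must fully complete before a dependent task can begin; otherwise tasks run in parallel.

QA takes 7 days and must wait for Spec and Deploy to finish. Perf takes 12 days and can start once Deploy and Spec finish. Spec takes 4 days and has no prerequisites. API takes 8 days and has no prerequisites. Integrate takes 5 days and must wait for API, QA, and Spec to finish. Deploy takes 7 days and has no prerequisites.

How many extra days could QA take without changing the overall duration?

0

Deploy→QA→Integrate = 7+7+5 = 19 sets the makespan at 19 days.
The longest chain containing QA totals 19 days.
Slack of QA = 7 − 7 = 0 days.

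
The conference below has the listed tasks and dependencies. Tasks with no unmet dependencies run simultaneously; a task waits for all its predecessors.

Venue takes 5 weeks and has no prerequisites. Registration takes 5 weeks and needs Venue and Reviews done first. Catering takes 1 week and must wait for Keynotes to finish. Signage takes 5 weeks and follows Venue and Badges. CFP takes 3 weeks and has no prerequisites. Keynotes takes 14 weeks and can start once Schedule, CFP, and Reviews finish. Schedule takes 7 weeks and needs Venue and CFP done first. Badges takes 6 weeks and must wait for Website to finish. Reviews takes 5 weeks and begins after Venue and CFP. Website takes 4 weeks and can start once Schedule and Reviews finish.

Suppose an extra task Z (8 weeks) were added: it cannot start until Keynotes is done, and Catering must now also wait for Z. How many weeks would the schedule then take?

35

Originally the schedule takes 27 weeks.
With Z inserted, Catering now waits for max(Keynotes, Z).
New critical path: Venue→Schedule→Keynotes→Z→Catering = 5+7+14+8+1 = 35 ⇒ 35 weeks.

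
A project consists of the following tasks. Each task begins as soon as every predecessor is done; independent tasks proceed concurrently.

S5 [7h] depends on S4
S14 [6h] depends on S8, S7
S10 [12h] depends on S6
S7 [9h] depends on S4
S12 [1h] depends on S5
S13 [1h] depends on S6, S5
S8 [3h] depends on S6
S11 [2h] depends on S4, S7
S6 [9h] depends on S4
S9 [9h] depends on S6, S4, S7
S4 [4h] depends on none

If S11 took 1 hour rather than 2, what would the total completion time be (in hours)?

25

Critical path before the change: S4→S6→S10 = 4+9+12 = 25 giving 25 hours.
The longest path through S11 is only 15 hours, so S11 has float 10.
That remains the longest chain; total 25 hours.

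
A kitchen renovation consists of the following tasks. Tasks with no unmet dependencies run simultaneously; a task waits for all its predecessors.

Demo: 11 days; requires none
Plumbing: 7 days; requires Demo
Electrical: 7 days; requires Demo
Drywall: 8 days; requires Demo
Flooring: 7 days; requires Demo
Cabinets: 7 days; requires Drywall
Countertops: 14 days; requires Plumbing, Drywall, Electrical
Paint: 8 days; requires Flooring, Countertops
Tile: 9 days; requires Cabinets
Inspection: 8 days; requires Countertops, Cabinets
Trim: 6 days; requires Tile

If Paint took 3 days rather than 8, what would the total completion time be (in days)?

The binding path is Demo→Drywall→Countertops→Paint = 11+8+14+8 = 41; finish at 41 days.
Paint is on the critical path; changing it to 3 makes that path 36 days.
The binding chain switches to Demo→Drywall→Cabinets→Tile→Trim = 11+8+7+9+6 = 41; finish 41 days.

41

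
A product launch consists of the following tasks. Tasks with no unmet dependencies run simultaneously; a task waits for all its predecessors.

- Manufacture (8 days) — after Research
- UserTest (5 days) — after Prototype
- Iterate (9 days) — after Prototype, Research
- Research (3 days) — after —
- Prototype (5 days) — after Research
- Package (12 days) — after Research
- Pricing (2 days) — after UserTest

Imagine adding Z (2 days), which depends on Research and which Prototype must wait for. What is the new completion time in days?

19

Originally the schedule takes 17 days.
With Z inserted, Prototype now waits for max(Research, Z).
New critical path: Research→Z→Prototype→Iterate = 3+2+5+9 = 19 ⇒ 19 days.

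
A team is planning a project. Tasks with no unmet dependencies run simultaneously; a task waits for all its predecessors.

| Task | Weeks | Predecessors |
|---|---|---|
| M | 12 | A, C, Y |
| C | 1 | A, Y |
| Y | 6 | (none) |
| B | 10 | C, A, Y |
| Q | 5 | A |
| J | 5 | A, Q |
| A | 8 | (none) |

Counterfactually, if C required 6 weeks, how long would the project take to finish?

The binding path is A→C→M = 8+1+12 = 21; finish at 21 weeks.
C lies on that path, so at 6 weeks the path becomes 26 weeks.
That remains the longest chain; total 26 weeks.

26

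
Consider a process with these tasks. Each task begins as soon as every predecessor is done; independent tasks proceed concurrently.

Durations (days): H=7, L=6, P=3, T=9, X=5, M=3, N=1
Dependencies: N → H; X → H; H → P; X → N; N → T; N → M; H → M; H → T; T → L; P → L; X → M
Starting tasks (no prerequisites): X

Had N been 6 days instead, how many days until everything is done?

33

Baseline: X→N→H→T→L = 5+1+7+9+6 = 28 → 28 days.
N is on the critical path; changing it to 6 makes that path 33 days.
The critical path is still X→N→H→T→L; finish is now 33 days.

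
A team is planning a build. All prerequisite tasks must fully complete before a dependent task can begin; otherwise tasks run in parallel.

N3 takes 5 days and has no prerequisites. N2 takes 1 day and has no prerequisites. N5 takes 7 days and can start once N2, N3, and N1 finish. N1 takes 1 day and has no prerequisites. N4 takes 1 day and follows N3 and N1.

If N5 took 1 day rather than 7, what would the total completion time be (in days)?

As given, the longest chain is N3→N5 = 5+7 = 12, so the finish is 12 days.
N5 lies on that path, so at 1 day the path becomes 6 days.
Now N3→N4 = 5+1 = 6 is longest, so the finish becomes 6 days.

6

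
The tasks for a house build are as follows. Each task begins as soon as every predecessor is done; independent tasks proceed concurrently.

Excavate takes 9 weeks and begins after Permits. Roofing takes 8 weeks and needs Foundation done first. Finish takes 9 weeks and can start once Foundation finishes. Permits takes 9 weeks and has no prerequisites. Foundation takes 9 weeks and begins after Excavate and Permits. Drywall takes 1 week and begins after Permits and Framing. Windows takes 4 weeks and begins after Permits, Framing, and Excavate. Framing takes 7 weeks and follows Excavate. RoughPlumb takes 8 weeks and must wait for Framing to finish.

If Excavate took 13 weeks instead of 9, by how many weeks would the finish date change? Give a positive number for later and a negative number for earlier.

The binding path is Permits→Excavate→Foundation→Finish = 9+9+9+9 = 36; finish at 36 weeks.
Excavate lies on that path, so at 13 weeks the path becomes 40 weeks.
No other chain overtakes it, so the finish is 40 weeks.
Change in finish: 40 − 36 = +4 weeks.

4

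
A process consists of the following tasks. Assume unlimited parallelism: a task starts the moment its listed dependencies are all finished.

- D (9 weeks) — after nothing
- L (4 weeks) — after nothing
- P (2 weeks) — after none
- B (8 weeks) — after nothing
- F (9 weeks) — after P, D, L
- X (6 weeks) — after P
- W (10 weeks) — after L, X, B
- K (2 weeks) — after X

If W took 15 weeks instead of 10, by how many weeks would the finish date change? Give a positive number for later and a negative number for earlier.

As given, the longest chain is P→X→W = 2+6+10 = 18, so the finish is 18 weeks.
W is on the critical path; changing it to 15 makes that path 23 weeks.
No other chain overtakes it, so the finish is 23 weeks.
Change in finish: 23 − 18 = +5 weeks.

5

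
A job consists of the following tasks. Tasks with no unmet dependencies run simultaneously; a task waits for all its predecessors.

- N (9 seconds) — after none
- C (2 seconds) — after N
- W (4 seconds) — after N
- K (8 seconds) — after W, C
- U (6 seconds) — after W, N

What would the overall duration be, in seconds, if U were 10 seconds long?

23

The binding path is N→W→K = 9+4+8 = 21; finish at 21 seconds.
U has 2 seconds of float (longest path through it is 19).
New critical path: N→W→U = 9+4+10 = 23 ⇒ 23 seconds.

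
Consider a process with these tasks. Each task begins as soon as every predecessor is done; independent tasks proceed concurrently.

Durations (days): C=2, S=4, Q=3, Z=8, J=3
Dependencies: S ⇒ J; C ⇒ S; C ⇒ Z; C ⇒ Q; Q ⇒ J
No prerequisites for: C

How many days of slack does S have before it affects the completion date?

1

Critical path: C→Z = 2+8 = 10, so the finish is 10 days.
The longest chain containing S totals 9 days.
Float = 10 − 9 = 1.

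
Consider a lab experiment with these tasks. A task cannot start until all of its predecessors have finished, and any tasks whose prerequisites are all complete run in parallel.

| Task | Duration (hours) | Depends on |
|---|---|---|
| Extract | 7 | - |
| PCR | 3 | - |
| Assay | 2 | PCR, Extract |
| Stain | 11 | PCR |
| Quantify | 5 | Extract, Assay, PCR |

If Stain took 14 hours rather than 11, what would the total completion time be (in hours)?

17

Critical path before the change: PCR→Stain = 3+11 = 14 giving 14 hours.
Since Stain is critical, the +3 change carries straight to that chain (now 17 hours).
That remains the longest chain; total 17 hours.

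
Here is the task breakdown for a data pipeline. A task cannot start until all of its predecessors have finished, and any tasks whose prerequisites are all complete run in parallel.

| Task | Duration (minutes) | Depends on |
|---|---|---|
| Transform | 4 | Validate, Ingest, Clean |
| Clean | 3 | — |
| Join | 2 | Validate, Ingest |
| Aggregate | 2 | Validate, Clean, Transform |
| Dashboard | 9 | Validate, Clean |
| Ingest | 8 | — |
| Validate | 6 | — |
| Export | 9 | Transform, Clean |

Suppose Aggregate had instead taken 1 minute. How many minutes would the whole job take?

Baseline: Ingest→Transform→Export = 8+4+9 = 21 → 21 minutes.
The longest path through Aggregate is only 14 minutes, so Aggregate has float 7.
That remains the longest chain; total 21 minutes.

21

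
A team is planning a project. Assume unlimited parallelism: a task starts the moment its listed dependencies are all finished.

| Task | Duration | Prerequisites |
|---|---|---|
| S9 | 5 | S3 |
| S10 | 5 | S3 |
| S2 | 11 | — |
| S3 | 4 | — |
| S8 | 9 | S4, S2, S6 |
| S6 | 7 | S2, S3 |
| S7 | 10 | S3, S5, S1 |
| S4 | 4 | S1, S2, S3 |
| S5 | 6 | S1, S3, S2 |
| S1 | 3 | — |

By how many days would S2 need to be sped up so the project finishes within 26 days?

1

Current finish: 27 days; target: 26.
S2 is on every critical path, so each day cut from S2 cuts the finish by one (this holds down to a finish of 20).
Need 27 − 26 = 1 day off S2 → S2 becomes 10 days, finish becomes 26.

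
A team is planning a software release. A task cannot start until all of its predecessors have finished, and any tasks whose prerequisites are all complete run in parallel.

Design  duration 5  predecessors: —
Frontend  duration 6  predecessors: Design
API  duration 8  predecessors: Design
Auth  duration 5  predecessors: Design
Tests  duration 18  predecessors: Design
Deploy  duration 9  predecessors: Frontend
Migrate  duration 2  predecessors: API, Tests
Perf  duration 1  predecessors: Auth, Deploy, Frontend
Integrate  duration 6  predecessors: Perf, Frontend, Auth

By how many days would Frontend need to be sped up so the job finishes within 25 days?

2

Current finish: 27 days; target: 25.
Frontend is on every critical path, so each day cut from Frontend cuts the finish by one (this holds down to a finish of 25).
Need 27 − 25 = 2 days off Frontend → Frontend becomes 4 days, finish becomes 25.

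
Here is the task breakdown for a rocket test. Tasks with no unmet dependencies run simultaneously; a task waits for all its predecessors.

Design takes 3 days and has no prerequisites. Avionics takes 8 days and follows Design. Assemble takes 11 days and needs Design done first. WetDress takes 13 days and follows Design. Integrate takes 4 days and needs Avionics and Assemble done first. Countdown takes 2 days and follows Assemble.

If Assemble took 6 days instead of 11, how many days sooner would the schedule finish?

Actual critical path: Design→Assemble→Integrate = 3+11+4 = 18 ⇒ 18 days.
Assemble is on the critical path; changing it to 6 makes that path 13 days.
Now Design→WetDress = 3+13 = 16 is longest, so the finish becomes 16 days.
Change in finish: 16 − 18 = -2 days.

2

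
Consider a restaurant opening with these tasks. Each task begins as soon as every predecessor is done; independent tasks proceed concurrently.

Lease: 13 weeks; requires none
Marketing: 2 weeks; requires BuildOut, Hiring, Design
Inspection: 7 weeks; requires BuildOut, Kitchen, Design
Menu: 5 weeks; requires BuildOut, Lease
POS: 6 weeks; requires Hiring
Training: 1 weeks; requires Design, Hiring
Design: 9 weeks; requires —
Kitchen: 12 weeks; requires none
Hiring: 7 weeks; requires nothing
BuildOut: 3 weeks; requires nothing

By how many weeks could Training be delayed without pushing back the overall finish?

9

Critical path: Kitchen→Inspection = 12+7 = 19, so the finish is 19 weeks.
Training finishes as early as 10 and must finish by 19.
Float = 19 − 10 = 9.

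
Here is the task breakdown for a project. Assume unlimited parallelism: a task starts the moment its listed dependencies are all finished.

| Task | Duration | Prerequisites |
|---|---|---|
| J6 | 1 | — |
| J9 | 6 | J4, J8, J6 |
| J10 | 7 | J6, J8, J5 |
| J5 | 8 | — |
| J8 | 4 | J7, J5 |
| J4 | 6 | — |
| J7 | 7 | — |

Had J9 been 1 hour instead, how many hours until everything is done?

Critical path before the change: J5→J8→J10 = 8+4+7 = 19 giving 19 hours.
J9 has 1 hour of float (longest path through it is 18).
No other chain overtakes it, so the finish is 19 hours.

19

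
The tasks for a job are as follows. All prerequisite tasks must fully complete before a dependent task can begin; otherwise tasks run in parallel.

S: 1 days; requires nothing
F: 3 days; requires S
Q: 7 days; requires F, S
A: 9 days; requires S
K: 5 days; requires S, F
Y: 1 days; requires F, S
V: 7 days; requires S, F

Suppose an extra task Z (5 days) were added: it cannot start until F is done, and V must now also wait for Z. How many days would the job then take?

Originally the job takes 11 days.
With Z inserted, V now waits for max(S, F, Z).
New critical path: S→F→Z→V = 1+3+5+7 = 16 ⇒ 16 days.

16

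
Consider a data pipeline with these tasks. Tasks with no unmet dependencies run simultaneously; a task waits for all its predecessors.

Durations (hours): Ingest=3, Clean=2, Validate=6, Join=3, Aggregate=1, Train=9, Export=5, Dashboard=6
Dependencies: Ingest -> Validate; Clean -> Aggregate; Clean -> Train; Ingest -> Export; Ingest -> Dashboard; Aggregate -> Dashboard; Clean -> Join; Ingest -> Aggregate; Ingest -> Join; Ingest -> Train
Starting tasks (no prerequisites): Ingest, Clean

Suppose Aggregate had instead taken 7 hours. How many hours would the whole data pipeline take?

16

As given, the longest chain is Ingest→Train = 3+9 = 12, so the finish is 12 hours.
Aggregate is off the critical path — its longest chain is 10 hours, giving 2 of slack.
New critical path: Ingest→Aggregate→Dashboard = 3+7+6 = 16 ⇒ 16 hours.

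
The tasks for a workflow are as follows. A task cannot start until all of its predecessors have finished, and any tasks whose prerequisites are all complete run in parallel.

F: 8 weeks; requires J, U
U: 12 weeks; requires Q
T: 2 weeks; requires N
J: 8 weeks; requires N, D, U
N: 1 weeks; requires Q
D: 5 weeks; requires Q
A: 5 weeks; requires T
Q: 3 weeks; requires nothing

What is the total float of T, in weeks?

20

Q→U→J→F = 3+12+8+8 = 31 sets the makespan at 31 weeks.
T finishes as early as 6 and must finish by 26.
Slack of T = 24 − 4 = 20 weeks.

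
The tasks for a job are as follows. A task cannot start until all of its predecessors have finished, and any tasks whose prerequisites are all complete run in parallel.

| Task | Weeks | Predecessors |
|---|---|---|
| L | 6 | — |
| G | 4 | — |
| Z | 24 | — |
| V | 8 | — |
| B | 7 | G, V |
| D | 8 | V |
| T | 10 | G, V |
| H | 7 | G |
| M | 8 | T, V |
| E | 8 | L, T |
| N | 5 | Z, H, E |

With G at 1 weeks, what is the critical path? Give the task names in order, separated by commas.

V, T, E, N

The binding path is V→T→E→N = 8+10+8+5 = 31; finish at 31 weeks.
G is off the critical path — its longest chain is 27 weeks, giving 4 of slack.
The critical path is still V→T→E→N; finish is now 31 weeks.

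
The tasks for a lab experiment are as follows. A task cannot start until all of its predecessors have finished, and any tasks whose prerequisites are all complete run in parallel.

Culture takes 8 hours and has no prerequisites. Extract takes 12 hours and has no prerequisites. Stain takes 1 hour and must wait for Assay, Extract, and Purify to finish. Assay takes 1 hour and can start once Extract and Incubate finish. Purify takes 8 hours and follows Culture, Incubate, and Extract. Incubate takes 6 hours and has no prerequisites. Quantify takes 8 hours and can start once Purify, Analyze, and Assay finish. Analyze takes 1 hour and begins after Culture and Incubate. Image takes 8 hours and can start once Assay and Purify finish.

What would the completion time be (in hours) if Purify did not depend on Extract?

24

Before: longest chain Extract→Purify→Image = 12+8+8 = 28, finish 28.
Without Extract→Purify, Purify's earliest start moves from 12 to 8.
New critical path: Culture→Purify→Image = 8+8+8 = 24 ⇒ 24 hours.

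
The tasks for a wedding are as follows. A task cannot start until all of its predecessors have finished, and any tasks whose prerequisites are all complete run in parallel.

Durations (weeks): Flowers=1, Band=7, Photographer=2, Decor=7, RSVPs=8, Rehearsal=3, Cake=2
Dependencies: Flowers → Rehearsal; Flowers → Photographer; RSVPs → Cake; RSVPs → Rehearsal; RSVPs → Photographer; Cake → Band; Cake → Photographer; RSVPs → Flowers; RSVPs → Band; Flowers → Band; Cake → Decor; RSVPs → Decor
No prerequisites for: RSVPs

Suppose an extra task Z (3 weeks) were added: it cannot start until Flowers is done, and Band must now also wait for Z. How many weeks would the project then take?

Originally the project takes 17 weeks.
With Z inserted, Band now waits for max(Flowers, Cake, RSVPs, Z).
New critical path: RSVPs→Flowers→Z→Band = 8+1+3+7 = 19 ⇒ 19 weeks.

19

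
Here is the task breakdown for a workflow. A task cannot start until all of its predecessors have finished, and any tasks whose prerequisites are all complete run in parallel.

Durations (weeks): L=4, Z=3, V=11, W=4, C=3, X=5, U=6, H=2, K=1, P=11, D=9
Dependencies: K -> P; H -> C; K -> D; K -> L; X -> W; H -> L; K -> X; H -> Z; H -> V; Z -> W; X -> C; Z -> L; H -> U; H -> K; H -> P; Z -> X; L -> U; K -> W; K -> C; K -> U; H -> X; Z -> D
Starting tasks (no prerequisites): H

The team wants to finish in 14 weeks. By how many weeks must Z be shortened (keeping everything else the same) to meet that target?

1

Current finish: 15 weeks; target: 14.
Z is on every critical path, so each week cut from Z cuts the finish by one (this holds down to a finish of 14).
Need 15 − 14 = 1 week off Z → Z becomes 2 weeks, finish becomes 14.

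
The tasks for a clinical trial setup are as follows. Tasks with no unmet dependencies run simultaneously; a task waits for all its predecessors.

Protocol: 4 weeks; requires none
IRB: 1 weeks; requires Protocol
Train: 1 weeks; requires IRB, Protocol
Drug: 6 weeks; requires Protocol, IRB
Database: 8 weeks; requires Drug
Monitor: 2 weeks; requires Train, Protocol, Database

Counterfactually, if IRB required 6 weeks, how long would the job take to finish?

26

As given, the longest chain is Protocol→IRB→Drug→Database→Monitor = 4+1+6+8+2 = 21, so the finish is 21 weeks.
IRB is on the critical path; changing it to 6 makes that path 26 weeks.
The critical path is still Protocol→IRB→Drug→Database→Monitor; finish is now 26 weeks.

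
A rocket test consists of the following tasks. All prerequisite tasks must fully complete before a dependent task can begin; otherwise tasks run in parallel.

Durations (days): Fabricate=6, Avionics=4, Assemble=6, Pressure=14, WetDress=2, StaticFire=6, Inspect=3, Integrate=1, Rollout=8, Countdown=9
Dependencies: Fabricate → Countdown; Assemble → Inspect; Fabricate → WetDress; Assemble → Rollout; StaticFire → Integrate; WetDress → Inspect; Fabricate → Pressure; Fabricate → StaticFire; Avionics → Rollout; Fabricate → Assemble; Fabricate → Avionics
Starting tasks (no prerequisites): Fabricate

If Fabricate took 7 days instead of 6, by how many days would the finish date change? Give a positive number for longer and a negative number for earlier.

1

The binding path is Fabricate→Assemble→Rollout = 6+6+8 = 20; finish at 20 days.
Fabricate is on the critical path; changing it to 7 makes that path 21 days.
No other chain overtakes it, so the finish is 21 days.
Change in finish: 21 − 20 = +1 days.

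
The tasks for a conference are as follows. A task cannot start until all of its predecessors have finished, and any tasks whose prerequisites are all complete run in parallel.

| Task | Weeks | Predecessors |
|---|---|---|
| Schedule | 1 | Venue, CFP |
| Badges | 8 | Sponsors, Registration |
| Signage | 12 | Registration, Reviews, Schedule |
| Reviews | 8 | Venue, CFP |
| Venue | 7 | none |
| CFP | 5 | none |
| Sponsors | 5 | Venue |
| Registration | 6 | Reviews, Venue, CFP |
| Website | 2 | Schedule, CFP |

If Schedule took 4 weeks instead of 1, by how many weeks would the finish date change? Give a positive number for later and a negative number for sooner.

Actual critical path: Venue→Reviews→Registration→Signage = 7+8+6+12 = 33 ⇒ 33 weeks.
Schedule is off the critical path — its longest chain is 20 weeks, giving 13 of slack.
The critical path is still Venue→Reviews→Registration→Signage; finish is now 33 weeks.
Change in finish: 33 − 33 = +0 weeks.

0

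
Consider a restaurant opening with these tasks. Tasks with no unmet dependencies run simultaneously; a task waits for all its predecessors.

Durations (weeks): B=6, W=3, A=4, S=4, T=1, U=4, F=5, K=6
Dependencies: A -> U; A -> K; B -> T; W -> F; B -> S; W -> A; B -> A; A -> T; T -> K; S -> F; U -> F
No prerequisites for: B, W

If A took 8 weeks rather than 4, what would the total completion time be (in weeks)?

The binding path is B→A→U→F = 6+4+4+5 = 19; finish at 19 weeks.
A is on the critical path; changing it to 8 makes that path 23 weeks.
The critical path is still B→A→U→F; finish is now 23 weeks.

23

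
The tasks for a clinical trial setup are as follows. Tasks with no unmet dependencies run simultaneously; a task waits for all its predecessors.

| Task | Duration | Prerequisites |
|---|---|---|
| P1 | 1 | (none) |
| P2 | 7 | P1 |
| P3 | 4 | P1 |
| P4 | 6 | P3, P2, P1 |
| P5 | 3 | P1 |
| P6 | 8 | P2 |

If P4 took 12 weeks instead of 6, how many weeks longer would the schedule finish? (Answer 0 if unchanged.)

4

Baseline: P1→P2→P6 = 1+7+8 = 16 → 16 weeks.
P4 is off the critical path — its longest chain is 14 weeks, giving 2 of slack.
Now P1→P2→P4 = 1+7+12 = 20 is longest, so the finish becomes 20 weeks.
Change in finish: 20 − 16 = +4 weeks.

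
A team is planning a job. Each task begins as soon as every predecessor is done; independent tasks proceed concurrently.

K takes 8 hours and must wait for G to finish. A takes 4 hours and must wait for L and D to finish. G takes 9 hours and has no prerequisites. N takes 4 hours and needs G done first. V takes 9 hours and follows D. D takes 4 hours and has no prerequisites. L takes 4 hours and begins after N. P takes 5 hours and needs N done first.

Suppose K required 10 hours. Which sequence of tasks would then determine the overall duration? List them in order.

Actual critical path: G→N→L→A = 9+4+4+4 = 21 ⇒ 21 hours.
K is off the critical path — its longest chain is 17 hours, giving 4 of slack.
The critical path is still G→N→L→A; finish is now 21 hours.

G, N, L, A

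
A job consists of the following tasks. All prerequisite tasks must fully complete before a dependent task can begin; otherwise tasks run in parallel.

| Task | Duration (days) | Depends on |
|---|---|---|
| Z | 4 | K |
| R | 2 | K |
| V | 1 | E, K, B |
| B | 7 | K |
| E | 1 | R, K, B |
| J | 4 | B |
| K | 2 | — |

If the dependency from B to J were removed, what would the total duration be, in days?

With the dependency in place, K→B→J = 2+7+4 = 13 sets the finish at 13 days.
Without B→J, J's earliest start moves from 9 to 0.
New critical path: K→B→E→V = 2+7+1+1 = 11 ⇒ 11 days.

11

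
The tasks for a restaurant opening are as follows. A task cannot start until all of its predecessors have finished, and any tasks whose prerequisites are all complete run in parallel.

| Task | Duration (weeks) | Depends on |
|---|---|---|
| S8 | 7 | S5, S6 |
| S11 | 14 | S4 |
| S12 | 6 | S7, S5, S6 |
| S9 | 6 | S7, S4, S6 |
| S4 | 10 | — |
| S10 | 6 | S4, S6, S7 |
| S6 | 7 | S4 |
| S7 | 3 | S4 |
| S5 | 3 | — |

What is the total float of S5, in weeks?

14

S4→S6→S8 = 10+7+7 = 24 sets the makespan at 24 weeks.
The longest chain containing S5 totals 10 weeks.
Float = 24 − 10 = 14.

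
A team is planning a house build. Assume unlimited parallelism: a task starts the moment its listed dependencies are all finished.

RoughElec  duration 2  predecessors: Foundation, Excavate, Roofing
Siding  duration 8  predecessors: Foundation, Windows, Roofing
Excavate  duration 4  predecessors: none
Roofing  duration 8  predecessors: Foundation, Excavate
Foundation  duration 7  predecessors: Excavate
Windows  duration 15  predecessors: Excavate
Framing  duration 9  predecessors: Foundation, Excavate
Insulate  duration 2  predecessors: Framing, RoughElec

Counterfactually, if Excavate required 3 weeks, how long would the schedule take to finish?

26

Critical path before the change: Excavate→Foundation→Roofing→Siding = 4+7+8+8 = 27 giving 27 weeks.
Since Excavate is critical, the -1 change carries straight to that chain (now 26 weeks).
That remains the longest chain; total 26 weeks.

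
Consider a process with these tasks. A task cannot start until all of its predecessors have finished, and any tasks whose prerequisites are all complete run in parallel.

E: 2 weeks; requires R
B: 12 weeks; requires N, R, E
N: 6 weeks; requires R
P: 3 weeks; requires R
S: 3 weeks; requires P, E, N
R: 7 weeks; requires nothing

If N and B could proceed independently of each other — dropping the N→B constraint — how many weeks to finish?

Original critical path: R→N→B = 7+6+12 = 25 ⇒ 25 weeks.
Without N→B, B's earliest start moves from 13 to 9.
The longest chain is now R→E→B = 7+2+12 = 21, so the plan takes 21 weeks.

21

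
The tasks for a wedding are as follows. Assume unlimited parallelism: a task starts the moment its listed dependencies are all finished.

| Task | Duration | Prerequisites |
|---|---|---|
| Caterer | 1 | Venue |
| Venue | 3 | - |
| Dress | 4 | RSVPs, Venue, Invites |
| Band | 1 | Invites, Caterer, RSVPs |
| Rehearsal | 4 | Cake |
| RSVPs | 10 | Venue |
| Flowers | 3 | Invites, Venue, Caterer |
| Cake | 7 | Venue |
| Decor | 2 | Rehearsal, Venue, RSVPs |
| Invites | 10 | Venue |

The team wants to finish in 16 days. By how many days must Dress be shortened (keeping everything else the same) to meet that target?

Current finish: 17 days; target: 16.
Dress is on every critical path, so each day cut from Dress cuts the finish by one (this holds down to a finish of 16).
Need 17 − 16 = 1 day off Dress → Dress becomes 3 days, finish becomes 16.

1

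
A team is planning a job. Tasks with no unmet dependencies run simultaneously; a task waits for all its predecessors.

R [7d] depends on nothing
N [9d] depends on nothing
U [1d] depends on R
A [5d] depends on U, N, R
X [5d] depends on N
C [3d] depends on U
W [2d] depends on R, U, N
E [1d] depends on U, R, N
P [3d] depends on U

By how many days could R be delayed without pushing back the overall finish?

1

The longest chain is N→A = 9+5 = 14; overall finish 14 days.
Longest path through R: 13 days (earliest finish 7, latest finish 8).
Float = 14 − 13 = 1.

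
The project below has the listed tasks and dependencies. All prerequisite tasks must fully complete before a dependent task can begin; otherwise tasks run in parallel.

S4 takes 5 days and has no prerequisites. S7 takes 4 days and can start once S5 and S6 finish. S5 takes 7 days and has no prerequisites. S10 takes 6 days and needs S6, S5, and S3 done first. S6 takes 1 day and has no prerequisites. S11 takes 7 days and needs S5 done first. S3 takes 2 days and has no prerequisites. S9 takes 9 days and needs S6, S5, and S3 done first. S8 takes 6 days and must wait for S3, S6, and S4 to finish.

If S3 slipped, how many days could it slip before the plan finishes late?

5

S5→S9 = 7+9 = 16 sets the makespan at 16 days.
S3 finishes as early as 2 and must finish by 7.
So S3 can slip 7 − 2 = 5 days.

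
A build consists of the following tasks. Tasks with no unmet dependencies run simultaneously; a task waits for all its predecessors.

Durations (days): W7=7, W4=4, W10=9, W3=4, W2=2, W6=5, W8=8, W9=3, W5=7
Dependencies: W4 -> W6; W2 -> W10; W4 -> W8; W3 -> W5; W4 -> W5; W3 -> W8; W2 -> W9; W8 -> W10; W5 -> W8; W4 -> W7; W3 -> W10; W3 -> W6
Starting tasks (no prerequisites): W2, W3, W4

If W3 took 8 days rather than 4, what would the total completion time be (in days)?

As given, the longest chain is W3→W5→W8→W10 = 4+7+8+9 = 28, so the finish is 28 days.
W3 is on the critical path; changing it to 8 makes that path 32 days.
The critical path is still W3→W5→W8→W10; finish is now 32 days.

32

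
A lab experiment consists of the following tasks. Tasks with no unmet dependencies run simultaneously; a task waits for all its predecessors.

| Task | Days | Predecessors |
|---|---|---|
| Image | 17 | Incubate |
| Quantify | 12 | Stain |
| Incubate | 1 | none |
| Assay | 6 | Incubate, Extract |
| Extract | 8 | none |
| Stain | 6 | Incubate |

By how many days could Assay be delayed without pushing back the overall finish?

Incubate→Stain→Quantify = 1+6+12 = 19 sets the makespan at 19 days.
Longest path through Assay: 14 days (earliest finish 14, latest finish 19).
So Assay can slip 19 − 14 = 5 days.

5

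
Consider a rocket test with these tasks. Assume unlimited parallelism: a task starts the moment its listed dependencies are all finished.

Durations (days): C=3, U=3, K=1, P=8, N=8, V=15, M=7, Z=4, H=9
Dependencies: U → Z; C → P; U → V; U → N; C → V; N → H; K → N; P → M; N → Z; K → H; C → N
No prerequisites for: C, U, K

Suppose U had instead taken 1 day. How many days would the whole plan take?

Critical path before the change: U→N→H = 3+8+9 = 20 giving 20 days.
Since U is critical, the -2 change carries straight to that chain (now 18 days).
The binding chain switches to C→N→H = 3+8+9 = 20; finish 20 days.

20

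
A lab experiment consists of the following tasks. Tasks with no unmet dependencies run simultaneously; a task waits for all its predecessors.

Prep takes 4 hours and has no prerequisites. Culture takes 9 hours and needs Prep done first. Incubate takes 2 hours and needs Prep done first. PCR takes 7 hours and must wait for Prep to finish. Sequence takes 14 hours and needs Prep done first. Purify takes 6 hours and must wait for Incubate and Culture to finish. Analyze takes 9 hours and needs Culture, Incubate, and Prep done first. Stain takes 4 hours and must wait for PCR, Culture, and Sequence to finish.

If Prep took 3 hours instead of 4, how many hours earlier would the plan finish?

Critical path before the change: Prep→Culture→Analyze = 4+9+9 = 22 giving 22 hours.
Prep lies on that path, so at 3 hours the path becomes 21 hours.
The critical path is still Prep→Culture→Analyze; finish is now 21 hours.
Change in finish: 21 − 22 = -1 hours.

1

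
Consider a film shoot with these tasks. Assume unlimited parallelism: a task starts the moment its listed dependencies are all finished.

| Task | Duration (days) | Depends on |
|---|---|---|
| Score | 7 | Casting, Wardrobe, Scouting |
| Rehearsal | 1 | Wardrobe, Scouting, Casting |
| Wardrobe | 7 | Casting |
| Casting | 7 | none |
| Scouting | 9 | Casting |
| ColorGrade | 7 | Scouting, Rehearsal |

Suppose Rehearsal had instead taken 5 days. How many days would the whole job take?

Actual critical path: Casting→Scouting→Rehearsal→ColorGrade = 7+9+1+7 = 24 ⇒ 24 days.
Rehearsal lies on that path, so at 5 days the path becomes 28 days.
No other chain overtakes it, so the finish is 28 days.

28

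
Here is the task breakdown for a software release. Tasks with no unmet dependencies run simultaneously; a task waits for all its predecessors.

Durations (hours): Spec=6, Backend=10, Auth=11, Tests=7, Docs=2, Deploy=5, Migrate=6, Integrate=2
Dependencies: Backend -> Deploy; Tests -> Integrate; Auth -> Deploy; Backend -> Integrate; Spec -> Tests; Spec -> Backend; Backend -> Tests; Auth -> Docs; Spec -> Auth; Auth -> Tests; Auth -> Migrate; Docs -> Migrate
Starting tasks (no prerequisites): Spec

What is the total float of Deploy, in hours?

4

Spec→Auth→Tests→Integrate = 6+11+7+2 = 26 sets the makespan at 26 hours.
The longest chain containing Deploy totals 22 hours.
Float = 26 − 22 = 4.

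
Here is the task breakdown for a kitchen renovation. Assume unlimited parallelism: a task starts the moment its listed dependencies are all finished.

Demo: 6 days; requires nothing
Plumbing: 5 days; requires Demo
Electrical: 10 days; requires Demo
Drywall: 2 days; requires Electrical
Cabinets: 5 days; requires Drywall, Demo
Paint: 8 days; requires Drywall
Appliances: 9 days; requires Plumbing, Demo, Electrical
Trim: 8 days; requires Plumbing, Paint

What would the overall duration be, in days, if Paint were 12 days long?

Baseline: Demo→Electrical→Drywall→Paint→Trim = 6+10+2+8+8 = 34 → 34 days.
Since Paint is critical, the +4 change carries straight to that chain (now 38 days).
No other chain overtakes it, so the finish is 38 days.

38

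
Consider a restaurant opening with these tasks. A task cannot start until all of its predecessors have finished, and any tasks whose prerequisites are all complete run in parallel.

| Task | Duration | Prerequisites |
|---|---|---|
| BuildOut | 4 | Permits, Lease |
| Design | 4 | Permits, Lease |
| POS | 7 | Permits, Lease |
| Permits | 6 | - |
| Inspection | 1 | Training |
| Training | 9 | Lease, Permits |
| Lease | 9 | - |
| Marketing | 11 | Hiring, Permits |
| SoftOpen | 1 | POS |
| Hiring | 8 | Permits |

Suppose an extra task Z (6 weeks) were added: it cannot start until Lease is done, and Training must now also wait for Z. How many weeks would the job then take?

Originally the job takes 25 weeks.
With Z inserted, Training now waits for max(Lease, Permits, Z).
New critical path: Lease→Z→Training→Inspection = 9+6+9+1 = 25 ⇒ 25 weeks.

25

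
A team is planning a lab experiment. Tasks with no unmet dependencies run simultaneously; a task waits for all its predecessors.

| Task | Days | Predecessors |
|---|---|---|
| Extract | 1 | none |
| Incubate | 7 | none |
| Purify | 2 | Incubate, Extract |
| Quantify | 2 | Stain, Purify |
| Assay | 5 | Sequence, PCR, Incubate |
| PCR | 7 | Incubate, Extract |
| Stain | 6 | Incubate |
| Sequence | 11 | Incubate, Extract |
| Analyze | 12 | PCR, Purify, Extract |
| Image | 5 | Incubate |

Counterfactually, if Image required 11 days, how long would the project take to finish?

26

Baseline: Incubate→PCR→Analyze = 7+7+12 = 26 → 26 days.
The longest path through Image is only 12 days, so Image has float 14.
The critical path is still Incubate→PCR→Analyze; finish is now 26 days.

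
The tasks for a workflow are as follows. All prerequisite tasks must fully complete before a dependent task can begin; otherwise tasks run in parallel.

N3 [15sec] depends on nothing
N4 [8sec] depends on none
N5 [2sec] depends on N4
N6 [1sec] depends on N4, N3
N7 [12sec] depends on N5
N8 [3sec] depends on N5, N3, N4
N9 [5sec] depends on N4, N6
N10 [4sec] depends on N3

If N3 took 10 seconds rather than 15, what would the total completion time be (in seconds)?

Baseline: N4→N5→N7 = 8+2+12 = 22 → 22 seconds.
N3 is off the critical path — its longest chain is 21 seconds, giving 1 of slack.
The critical path is still N4→N5→N7; finish is now 22 seconds.

22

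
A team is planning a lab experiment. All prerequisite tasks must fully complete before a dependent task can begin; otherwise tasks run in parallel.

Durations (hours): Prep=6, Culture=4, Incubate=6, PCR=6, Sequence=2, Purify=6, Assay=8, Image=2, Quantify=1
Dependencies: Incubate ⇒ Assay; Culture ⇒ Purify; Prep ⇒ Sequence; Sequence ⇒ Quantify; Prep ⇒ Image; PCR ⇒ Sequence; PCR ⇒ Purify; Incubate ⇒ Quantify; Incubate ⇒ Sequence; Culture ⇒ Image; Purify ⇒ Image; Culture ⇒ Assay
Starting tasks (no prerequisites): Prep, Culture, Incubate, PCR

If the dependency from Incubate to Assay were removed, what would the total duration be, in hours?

Before: longest chain Incubate→Assay = 6+8 = 14, finish 14.
Without Incubate→Assay, Assay's earliest start moves from 6 to 4.
New critical path: PCR→Purify→Image = 6+6+2 = 14 ⇒ 14 hours.

14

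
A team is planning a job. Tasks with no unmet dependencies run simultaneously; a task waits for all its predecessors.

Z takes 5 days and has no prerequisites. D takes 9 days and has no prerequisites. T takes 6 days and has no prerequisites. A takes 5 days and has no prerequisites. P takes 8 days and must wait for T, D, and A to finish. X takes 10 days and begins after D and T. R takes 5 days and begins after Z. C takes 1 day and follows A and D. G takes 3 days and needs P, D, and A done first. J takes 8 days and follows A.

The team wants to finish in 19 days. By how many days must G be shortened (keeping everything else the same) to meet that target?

1

Current finish: 20 days; target: 19.
G is on every critical path, so each day cut from G cuts the finish by one (this holds down to a finish of 19).
Need 20 − 19 = 1 day off G → G becomes 2 days, finish becomes 19.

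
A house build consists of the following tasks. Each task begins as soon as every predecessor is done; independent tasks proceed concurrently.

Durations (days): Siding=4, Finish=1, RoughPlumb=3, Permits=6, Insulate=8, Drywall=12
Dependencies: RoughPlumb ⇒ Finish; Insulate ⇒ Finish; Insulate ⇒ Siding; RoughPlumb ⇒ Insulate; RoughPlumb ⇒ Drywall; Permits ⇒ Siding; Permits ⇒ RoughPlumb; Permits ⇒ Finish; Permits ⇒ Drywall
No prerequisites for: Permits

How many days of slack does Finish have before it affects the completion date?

3

Critical path: Permits→RoughPlumb→Insulate→Siding = 6+3+8+4 = 21, so the finish is 21 days.
Finish finishes as early as 18 and must finish by 21.
Float = 21 − 18 = 3.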